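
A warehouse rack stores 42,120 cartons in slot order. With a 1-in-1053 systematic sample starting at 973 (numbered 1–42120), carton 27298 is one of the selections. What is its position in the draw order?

k = 1053
position = (27298 − 973)/1053 + 1 = 26325/1053 + 1 = 25 + 1 = 26

26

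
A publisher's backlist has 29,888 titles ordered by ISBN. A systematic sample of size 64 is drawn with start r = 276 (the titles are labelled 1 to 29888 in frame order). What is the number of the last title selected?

k = 29888/64 = 467
64th selection = r + (64−1)·k = 276 + 63×467 = 276 + 29421 = 29697

29697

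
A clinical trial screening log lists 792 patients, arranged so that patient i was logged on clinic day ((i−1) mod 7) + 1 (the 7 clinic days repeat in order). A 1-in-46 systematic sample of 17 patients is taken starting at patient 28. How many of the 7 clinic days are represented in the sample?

Consecutive selections differ by k = 46, so their clinic day numbers differ by 46 mod 7 = 4.
gcd(46, 7) = 1, so the sample visits 7/1 = 7 distinct residues mod 7.
Start 28 is clinic day 7; the clinic days hit are 1, 2, 3, 4, 5, 6, 7.

7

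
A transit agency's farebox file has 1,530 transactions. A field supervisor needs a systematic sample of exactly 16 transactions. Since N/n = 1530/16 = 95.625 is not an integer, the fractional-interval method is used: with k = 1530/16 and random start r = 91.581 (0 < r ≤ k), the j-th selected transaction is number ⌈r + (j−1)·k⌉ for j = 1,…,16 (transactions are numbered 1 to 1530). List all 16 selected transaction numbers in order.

j=1: r + 0k = 91.581 → ⌈·⌉ = 92
j=2: r + 1k = 187.206 → ⌈·⌉ = 188
j=3: r + 2k = 282.831 → ⌈·⌉ = 283
j=4: r + 3k = 378.456 → ⌈·⌉ = 379
j=5: r + 4k = 474.081 → ⌈·⌉ = 475
j=6: r + 5k = 569.706 → ⌈·⌉ = 570
j=7: r + 6k = 665.331 → ⌈·⌉ = 666
j=8: r + 7k = 760.956 → ⌈·⌉ = 761
j=9: r + 8k = 856.581 → ⌈·⌉ = 857
j=10: r + 9k = 952.206 → ⌈·⌉ = 953
j=11: r + 10k = 1047.831 → ⌈·⌉ = 1048
j=12: r + 11k = 1143.456 → ⌈·⌉ = 1144
j=13: r + 12k = 1239.081 → ⌈·⌉ = 1240
j=14: r + 13k = 1334.706 → ⌈·⌉ = 1335
j=15: r + 14k = 1430.331 → ⌈·⌉ = 1431
j=16: r + 15k = 1525.956 → ⌈·⌉ = 1526

92, 188, 283, 379, 475, 570, 666, 761, 857, 953, 1048, 1144, 1240, 1335, 1431, 1526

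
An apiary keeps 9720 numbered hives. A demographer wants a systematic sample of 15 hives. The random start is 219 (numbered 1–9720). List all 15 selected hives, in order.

219, 867, 1515, 2163, 2811, 3459, 4107, 4755, 5403, 6051, 6699, 7347, 7995, 8643, 9291

k = N/n = 9720/15 = 648
hive 1: 219
hive 2: 219 + 648 = 867
hive 3: 867 + 648 = 1515
hive 4: 1515 + 648 = 2163
hive 5: 2163 + 648 = 2811
hive 6: 2811 + 648 = 3459
hive 7: 3459 + 648 = 4107
hive 8: 4107 + 648 = 4755
hive 9: 4755 + 648 = 5403
hive 10: 5403 + 648 = 6051
hive 11: 6051 + 648 = 6699
hive 12: 6699 + 648 = 7347
hive 13: 7347 + 648 = 7995
hive 14: 7995 + 648 = 8643
hive 15: 8643 + 648 = 9291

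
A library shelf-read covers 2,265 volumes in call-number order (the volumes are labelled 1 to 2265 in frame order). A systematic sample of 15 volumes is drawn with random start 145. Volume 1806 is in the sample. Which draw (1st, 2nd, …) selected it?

12

k = 2265/15 = 151
position = (1806 − 145)/151 + 1 = 1661/151 + 1 = 11 + 1 = 12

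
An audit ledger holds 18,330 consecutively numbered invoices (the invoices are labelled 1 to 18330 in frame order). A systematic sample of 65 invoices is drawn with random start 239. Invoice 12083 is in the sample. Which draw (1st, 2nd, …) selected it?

k = 18330/65 = 282
position = (12083 − 239)/282 + 1 = 11844/282 + 1 = 42 + 1 = 43

43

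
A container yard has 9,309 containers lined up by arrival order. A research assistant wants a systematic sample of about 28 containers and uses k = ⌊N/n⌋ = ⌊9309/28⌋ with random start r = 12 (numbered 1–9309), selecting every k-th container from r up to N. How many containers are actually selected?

29

k = ⌊9309/28⌋ = 332
Achieved size = ⌊(9309 − 12)/332⌋ + 1 = ⌊9297/332⌋ + 1 = 28 + 1 = 29
(last selection: 12 + 28×332 = 9308 ≤ 9309; next would be 9640 > 9309)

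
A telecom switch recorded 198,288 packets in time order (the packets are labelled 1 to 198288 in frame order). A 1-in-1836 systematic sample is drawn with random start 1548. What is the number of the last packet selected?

k = 1836
108th selection = r + (108−1)·k = 1548 + 107×1836 = 1548 + 196452 = 198000

198000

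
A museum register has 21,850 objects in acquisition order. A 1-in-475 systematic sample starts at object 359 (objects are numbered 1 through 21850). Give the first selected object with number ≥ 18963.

k = 475
Steps past start: ⌈(18963 − 359)/475⌉ = ⌈18604/475⌉ = 40
Selected object: 359 + 40×475 = 19359

19359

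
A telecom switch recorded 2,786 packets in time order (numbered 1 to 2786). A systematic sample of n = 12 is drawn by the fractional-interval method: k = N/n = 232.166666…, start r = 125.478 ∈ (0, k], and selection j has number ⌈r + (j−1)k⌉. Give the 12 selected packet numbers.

126, 358, 590, 822, 1055, 1287, 1519, 1751, 1983, 2215, 2448, 2680

j=1: r + 0k = 125.478 → ⌈·⌉ = 126
j=2: r + 1k = 357.644666… → ⌈·⌉ = 358
j=3: r + 2k = 589.811333… → ⌈·⌉ = 590
j=4: r + 3k = 821.978 → ⌈·⌉ = 822
j=5: r + 4k = 1054.144666… → ⌈·⌉ = 1055
j=6: r + 5k = 1286.311333… → ⌈·⌉ = 1287
j=7: r + 6k = 1518.478 → ⌈·⌉ = 1519
j=8: r + 7k = 1750.644666… → ⌈·⌉ = 1751
j=9: r + 8k = 1982.811333… → ⌈·⌉ = 1983
j=10: r + 9k = 2214.978 → ⌈·⌉ = 2215
j=11: r + 10k = 2447.144666… → ⌈·⌉ = 2448
j=12: r + 11k = 2679.311333… → ⌈·⌉ = 2680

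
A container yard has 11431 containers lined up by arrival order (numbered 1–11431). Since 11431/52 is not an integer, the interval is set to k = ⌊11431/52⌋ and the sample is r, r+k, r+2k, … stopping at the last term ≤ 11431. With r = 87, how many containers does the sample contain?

k = ⌊11431/52⌋ = 219
Achieved size = ⌊(11431 − 87)/219⌋ + 1 = ⌊11344/219⌋ + 1 = 51 + 1 = 52
(last selection: 87 + 51×219 = 11256 ≤ 11431; next would be 11475 > 11431)

52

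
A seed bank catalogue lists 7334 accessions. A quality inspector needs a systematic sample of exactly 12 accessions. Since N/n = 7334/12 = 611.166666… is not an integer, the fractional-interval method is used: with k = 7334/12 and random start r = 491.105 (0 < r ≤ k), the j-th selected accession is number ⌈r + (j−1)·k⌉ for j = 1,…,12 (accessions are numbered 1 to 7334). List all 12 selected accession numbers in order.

j=1: r + 0k = 491.105 → ⌈·⌉ = 492
j=2: r + 1k = 1102.271666… → ⌈·⌉ = 1103
j=3: r + 2k = 1713.438333… → ⌈·⌉ = 1714
j=4: r + 3k = 2324.605 → ⌈·⌉ = 2325
j=5: r + 4k = 2935.771666… → ⌈·⌉ = 2936
j=6: r + 5k = 3546.938333… → ⌈·⌉ = 3547
j=7: r + 6k = 4158.105 → ⌈·⌉ = 4159
j=8: r + 7k = 4769.271666… → ⌈·⌉ = 4770
j=9: r + 8k = 5380.438333… → ⌈·⌉ = 5381
j=10: r + 9k = 5991.605 → ⌈·⌉ = 5992
j=11: r + 10k = 6602.771666… → ⌈·⌉ = 6603
j=12: r + 11k = 7213.938333… → ⌈·⌉ = 7214

492, 1103, 1714, 2325, 2936, 3547, 4159, 4770, 5381, 5992, 6603, 7214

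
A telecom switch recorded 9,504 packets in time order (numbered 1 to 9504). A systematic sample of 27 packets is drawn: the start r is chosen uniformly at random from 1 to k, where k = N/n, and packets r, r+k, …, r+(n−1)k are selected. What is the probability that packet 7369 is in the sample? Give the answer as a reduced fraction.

1/352

k = 9504/27 = 352.
Packet 7369 is selected iff r ≡ 7369 (mod 352); exactly one such r in {1,…,352}.
Inclusion probability = 1/352.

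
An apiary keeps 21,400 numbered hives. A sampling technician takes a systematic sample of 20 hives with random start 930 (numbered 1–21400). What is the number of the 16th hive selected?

16980

k = 21400/20 = 1070
16th selection = r + (16−1)·k = 930 + 15×1070 = 930 + 16050 = 16980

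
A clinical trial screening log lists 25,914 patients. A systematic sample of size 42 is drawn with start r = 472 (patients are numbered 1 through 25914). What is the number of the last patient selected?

k = 25914/42 = 617
42nd selection = r + (42−1)·k = 472 + 41×617 = 472 + 25297 = 25769

25769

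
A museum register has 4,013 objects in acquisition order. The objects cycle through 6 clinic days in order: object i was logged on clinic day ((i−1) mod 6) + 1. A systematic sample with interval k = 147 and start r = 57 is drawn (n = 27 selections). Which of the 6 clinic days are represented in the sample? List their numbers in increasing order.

3, 6

Consecutive selections differ by k = 147, so their clinic day numbers differ by 147 mod 6 = 3.
gcd(147, 6) = 3, so the sample visits 6/3 = 2 distinct residues mod 6.
Start 57 is clinic day 3; the clinic days hit are 3, 6.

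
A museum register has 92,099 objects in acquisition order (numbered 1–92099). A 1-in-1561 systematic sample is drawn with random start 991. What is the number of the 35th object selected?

k = 1561
35th selection = r + (35−1)·k = 991 + 34×1561 = 991 + 53074 = 54065

54065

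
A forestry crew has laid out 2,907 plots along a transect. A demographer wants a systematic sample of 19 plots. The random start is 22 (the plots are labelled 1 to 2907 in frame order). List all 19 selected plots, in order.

22, 175, 328, 481, 634, 787, 940, 1093, 1246, 1399, 1552, 1705, 1858, 2011, 2164, 2317, 2470, 2623, 2776

k = N/n = 2907/19 = 153
plot 1: 22
plot 2: 22 + 153 = 175
plot 3: 175 + 153 = 328
plot 4: 328 + 153 = 481
plot 5: 481 + 153 = 634
plot 6: 634 + 153 = 787
plot 7: 787 + 153 = 940
plot 8: 940 + 153 = 1093
plot 9: 1093 + 153 = 1246
plot 10: 1246 + 153 = 1399
plot 11: 1399 + 153 = 1552
plot 12: 1552 + 153 = 1705
plot 13: 1705 + 153 = 1858
plot 14: 1858 + 153 = 2011
plot 15: 2011 + 153 = 2164
plot 16: 2164 + 153 = 2317
plot 17: 2317 + 153 = 2470
plot 18: 2470 + 153 = 2623
plot 19: 2623 + 153 = 2776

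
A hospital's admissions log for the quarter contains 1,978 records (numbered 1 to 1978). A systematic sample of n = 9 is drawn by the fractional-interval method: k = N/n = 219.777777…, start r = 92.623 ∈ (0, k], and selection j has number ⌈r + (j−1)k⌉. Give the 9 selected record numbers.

93, 313, 533, 752, 972, 1192, 1412, 1632, 1851

j=1: r + 0k = 92.623 → ⌈·⌉ = 93
j=2: r + 1k = 312.400777… → ⌈·⌉ = 313
j=3: r + 2k = 532.178555… → ⌈·⌉ = 533
j=4: r + 3k = 751.956333… → ⌈·⌉ = 752
j=5: r + 4k = 971.734111… → ⌈·⌉ = 972
j=6: r + 5k = 1191.511888… → ⌈·⌉ = 1192
j=7: r + 6k = 1411.289666… → ⌈·⌉ = 1412
j=8: r + 7k = 1631.067444… → ⌈·⌉ = 1632
j=9: r + 8k = 1850.845222… → ⌈·⌉ = 1851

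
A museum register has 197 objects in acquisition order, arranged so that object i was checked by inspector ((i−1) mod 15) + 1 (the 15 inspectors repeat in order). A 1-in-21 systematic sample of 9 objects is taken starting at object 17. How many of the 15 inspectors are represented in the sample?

5

Consecutive selections differ by k = 21, so their inspector numbers differ by 21 mod 15 = 6.
gcd(21, 15) = 3, so the sample visits 15/3 = 5 distinct residues mod 15.
Start 17 is inspector 2; the inspectors hit are 2, 5, 8, 11, 14.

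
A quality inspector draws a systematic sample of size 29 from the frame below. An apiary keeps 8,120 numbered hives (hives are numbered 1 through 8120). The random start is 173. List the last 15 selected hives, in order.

k = N/n = 8120/29 = 280
15th selection = 173 + 14×280 = 4093
16th: 4093 + 280 = 4373
17th: 4373 + 280 = 4653
18th: 4653 + 280 = 4933
19th: 4933 + 280 = 5213
20th: 5213 + 280 = 5493
21st: 5493 + 280 = 5773
22nd: 5773 + 280 = 6053
23rd: 6053 + 280 = 6333
24th: 6333 + 280 = 6613
25th: 6613 + 280 = 6893
26th: 6893 + 280 = 7173
27th: 7173 + 280 = 7453
28th: 7453 + 280 = 7733
29th: 7733 + 280 = 8013

4093, 4373, 4653, 4933, 5213, 5493, 5773, 6053, 6333, 6613, 6893, 7173, 7453, 7733, 8013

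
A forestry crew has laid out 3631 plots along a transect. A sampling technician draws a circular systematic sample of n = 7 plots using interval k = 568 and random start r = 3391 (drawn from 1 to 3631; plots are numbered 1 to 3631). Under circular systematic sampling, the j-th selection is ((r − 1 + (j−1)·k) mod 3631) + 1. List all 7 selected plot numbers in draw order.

Selection 1: 3391
Selection 2: 3391 + 568 = 3959 → 3959 − 3631 = 328
Selection 3: 328 + 568 = 896
Selection 4: 896 + 568 = 1464
Selection 5: 1464 + 568 = 2032
Selection 6: 2032 + 568 = 2600
Selection 7: 2600 + 568 = 3168

3391, 328, 896, 1464, 2032, 2600, 3168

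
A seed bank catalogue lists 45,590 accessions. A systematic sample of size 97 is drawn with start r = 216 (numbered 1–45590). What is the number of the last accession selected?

k = 45590/97 = 470
97th selection = r + (97−1)·k = 216 + 96×470 = 216 + 45120 = 45336

45336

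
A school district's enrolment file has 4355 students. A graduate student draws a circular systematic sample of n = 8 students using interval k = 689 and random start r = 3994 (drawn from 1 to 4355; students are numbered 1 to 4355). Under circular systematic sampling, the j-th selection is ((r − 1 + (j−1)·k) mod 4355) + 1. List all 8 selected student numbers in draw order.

3994, 328, 1017, 1706, 2395, 3084, 3773, 107

Selection 1: 3994
Selection 2: 3994 + 689 = 4683 → 4683 − 4355 = 328
Selection 3: 328 + 689 = 1017
Selection 4: 1017 + 689 = 1706
Selection 5: 1706 + 689 = 2395
Selection 6: 2395 + 689 = 3084
Selection 7: 3084 + 689 = 3773
Selection 8: 3773 + 689 = 4462 → 4462 − 4355 = 107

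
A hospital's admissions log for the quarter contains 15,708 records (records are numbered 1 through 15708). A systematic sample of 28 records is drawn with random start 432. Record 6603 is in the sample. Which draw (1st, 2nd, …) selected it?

k = 15708/28 = 561
position = (6603 − 432)/561 + 1 = 6171/561 + 1 = 11 + 1 = 12

12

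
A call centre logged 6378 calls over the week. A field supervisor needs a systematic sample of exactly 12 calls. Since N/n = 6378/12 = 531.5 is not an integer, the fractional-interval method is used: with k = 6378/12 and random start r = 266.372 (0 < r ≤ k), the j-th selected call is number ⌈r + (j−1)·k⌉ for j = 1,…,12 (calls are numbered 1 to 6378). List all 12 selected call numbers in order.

j=1: r + 0k = 266.372 → ⌈·⌉ = 267
j=2: r + 1k = 797.872 → ⌈·⌉ = 798
j=3: r + 2k = 1329.372 → ⌈·⌉ = 1330
j=4: r + 3k = 1860.872 → ⌈·⌉ = 1861
j=5: r + 4k = 2392.372 → ⌈·⌉ = 2393
j=6: r + 5k = 2923.872 → ⌈·⌉ = 2924
j=7: r + 6k = 3455.372 → ⌈·⌉ = 3456
j=8: r + 7k = 3986.872 → ⌈·⌉ = 3987
j=9: r + 8k = 4518.372 → ⌈·⌉ = 4519
j=10: r + 9k = 5049.872 → ⌈·⌉ = 5050
j=11: r + 10k = 5581.372 → ⌈·⌉ = 5582
j=12: r + 11k = 6112.872 → ⌈·⌉ = 6113

267, 798, 1330, 1861, 2393, 2924, 3456, 3987, 4519, 5050, 5582, 6113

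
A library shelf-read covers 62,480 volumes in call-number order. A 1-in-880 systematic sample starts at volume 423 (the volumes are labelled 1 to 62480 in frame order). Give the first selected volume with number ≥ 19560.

k = 880
Steps past start: ⌈(19560 − 423)/880⌉ = ⌈19137/880⌉ = 22
Selected volume: 423 + 22×880 = 19783

19783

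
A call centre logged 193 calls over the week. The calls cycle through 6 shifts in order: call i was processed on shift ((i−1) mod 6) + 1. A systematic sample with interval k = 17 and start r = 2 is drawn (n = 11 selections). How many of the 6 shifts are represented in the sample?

Consecutive selections differ by k = 17, so their shift numbers differ by 17 mod 6 = 5.
gcd(17, 6) = 1, so the sample visits 6/1 = 6 distinct residues mod 6.
Start 2 is shift 2; the shifts hit are 1, 2, 3, 4, 5, 6.

6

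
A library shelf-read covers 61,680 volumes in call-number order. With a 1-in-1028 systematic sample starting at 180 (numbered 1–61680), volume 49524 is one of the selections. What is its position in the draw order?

49

k = 1028
position = (49524 − 180)/1028 + 1 = 49344/1028 + 1 = 48 + 1 = 49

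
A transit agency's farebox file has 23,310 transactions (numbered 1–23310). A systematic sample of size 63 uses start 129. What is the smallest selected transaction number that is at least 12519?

k = 23310/63 = 370
Steps past start: ⌈(12519 − 129)/370⌉ = ⌈12390/370⌉ = 34
Selected transaction: 129 + 34×370 = 12709

12709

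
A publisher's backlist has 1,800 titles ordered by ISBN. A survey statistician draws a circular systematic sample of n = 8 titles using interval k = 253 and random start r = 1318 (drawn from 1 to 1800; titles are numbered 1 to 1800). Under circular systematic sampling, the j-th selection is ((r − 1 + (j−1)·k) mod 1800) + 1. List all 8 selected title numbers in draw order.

Selection 1: 1318
Selection 2: 1318 + 253 = 1571
Selection 3: 1571 + 253 = 1824 → 1824 − 1800 = 24
Selection 4: 24 + 253 = 277
Selection 5: 277 + 253 = 530
Selection 6: 530 + 253 = 783
Selection 7: 783 + 253 = 1036
Selection 8: 1036 + 253 = 1289

1318, 1571, 24, 277, 530, 783, 1036, 1289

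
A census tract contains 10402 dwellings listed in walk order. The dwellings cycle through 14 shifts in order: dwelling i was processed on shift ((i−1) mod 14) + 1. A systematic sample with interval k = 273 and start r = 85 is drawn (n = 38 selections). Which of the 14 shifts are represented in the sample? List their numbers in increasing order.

1, 8

Consecutive selections differ by k = 273, so their shift numbers differ by 273 mod 14 = 7.
gcd(273, 14) = 7, so the sample visits 14/7 = 2 distinct residues mod 14.
Start 85 is shift 1; the shifts hit are 1, 8.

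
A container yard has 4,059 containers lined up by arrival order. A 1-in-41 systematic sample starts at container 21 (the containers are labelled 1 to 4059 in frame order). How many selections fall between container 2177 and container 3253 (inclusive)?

26

k = 41
First selection ≥ 2177: 21 + ⌈(2177−21)/41⌉·41 = 21 + 53×41 = 2194
Last selection ≤ 3253: 21 + ⌊(3253−21)/41⌋·41 = 21 + 78×41 = 3219
Count = 78 − 53 + 1 = 26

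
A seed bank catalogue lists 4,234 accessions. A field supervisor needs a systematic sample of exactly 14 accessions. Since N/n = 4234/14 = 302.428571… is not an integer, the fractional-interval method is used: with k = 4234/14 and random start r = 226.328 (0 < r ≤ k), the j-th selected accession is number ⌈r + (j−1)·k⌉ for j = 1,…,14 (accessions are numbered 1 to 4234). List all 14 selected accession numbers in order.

227, 529, 832, 1134, 1437, 1739, 2041, 2344, 2646, 2949, 3251, 3554, 3856, 4158

j=1: r + 0k = 226.328 → ⌈·⌉ = 227
j=2: r + 1k = 528.756571… → ⌈·⌉ = 529
j=3: r + 2k = 831.185142… → ⌈·⌉ = 832
j=4: r + 3k = 1133.613714… → ⌈·⌉ = 1134
j=5: r + 4k = 1436.042285… → ⌈·⌉ = 1437
j=6: r + 5k = 1738.470857… → ⌈·⌉ = 1739
j=7: r + 6k = 2040.899428… → ⌈·⌉ = 2041
j=8: r + 7k = 2343.328 → ⌈·⌉ = 2344
j=9: r + 8k = 2645.756571… → ⌈·⌉ = 2646
j=10: r + 9k = 2948.185142… → ⌈·⌉ = 2949
j=11: r + 10k = 3250.613714… → ⌈·⌉ = 3251
j=12: r + 11k = 3553.042285… → ⌈·⌉ = 3554
j=13: r + 12k = 3855.470857… → ⌈·⌉ = 3856
j=14: r + 13k = 4157.899428… → ⌈·⌉ = 4158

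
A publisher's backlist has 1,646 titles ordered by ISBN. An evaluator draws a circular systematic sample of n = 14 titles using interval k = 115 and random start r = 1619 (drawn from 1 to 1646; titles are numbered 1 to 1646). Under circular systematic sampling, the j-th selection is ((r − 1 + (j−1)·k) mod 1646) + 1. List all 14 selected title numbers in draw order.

1619, 88, 203, 318, 433, 548, 663, 778, 893, 1008, 1123, 1238, 1353, 1468

Selection 1: 1619
Selection 2: 1619 + 115 = 1734 → 1734 − 1646 = 88
Selection 3: 88 + 115 = 203
Selection 4: 203 + 115 = 318
Selection 5: 318 + 115 = 433
Selection 6: 433 + 115 = 548
Selection 7: 548 + 115 = 663
Selection 8: 663 + 115 = 778
Selection 9: 778 + 115 = 893
Selection 10: 893 + 115 = 1008
Selection 11: 1008 + 115 = 1123
Selection 12: 1123 + 115 = 1238
Selection 13: 1238 + 115 = 1353
Selection 14: 1353 + 115 = 1468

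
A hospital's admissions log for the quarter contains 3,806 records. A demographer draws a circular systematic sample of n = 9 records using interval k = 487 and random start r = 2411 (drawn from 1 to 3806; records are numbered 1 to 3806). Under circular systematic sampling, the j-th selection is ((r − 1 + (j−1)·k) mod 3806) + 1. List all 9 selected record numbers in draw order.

Selection 1: 2411
Selection 2: 2411 + 487 = 2898
Selection 3: 2898 + 487 = 3385
Selection 4: 3385 + 487 = 3872 → 3872 − 3806 = 66
Selection 5: 66 + 487 = 553
Selection 6: 553 + 487 = 1040
Selection 7: 1040 + 487 = 1527
Selection 8: 1527 + 487 = 2014
Selection 9: 2014 + 487 = 2501

2411, 2898, 3385, 66, 553, 1040, 1527, 2014, 2501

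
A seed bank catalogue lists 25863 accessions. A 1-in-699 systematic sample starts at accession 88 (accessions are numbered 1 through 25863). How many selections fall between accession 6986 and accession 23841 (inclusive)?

k = 699
First selection ≥ 6986: 88 + ⌈(6986−88)/699⌉·699 = 88 + 10×699 = 7078
Last selection ≤ 23841: 88 + ⌊(23841−88)/699⌋·699 = 88 + 33×699 = 23155
Count = 33 − 10 + 1 = 24

24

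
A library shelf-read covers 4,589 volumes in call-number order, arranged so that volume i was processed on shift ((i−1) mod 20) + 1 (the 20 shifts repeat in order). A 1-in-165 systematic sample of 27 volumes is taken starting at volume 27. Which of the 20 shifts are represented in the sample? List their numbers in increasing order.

Consecutive selections differ by k = 165, so their shift numbers differ by 165 mod 20 = 5.
gcd(165, 20) = 5, so the sample visits 20/5 = 4 distinct residues mod 20.
Start 27 is shift 7; the shifts hit are 2, 7, 12, 17.

2, 7, 12, 17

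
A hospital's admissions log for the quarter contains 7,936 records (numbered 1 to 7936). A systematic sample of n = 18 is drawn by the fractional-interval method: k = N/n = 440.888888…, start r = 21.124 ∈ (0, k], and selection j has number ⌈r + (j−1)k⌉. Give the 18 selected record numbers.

22, 463, 903, 1344, 1785, 2226, 2667, 3108, 3549, 3990, 4431, 4871, 5312, 5753, 6194, 6635, 7076, 7517

j=1: r + 0k = 21.124 → ⌈·⌉ = 22
j=2: r + 1k = 462.012888… → ⌈·⌉ = 463
j=3: r + 2k = 902.901777… → ⌈·⌉ = 903
j=4: r + 3k = 1343.790666… → ⌈·⌉ = 1344
j=5: r + 4k = 1784.679555… → ⌈·⌉ = 1785
j=6: r + 5k = 2225.568444… → ⌈·⌉ = 2226
j=7: r + 6k = 2666.457333… → ⌈·⌉ = 2667
j=8: r + 7k = 3107.346222… → ⌈·⌉ = 3108
j=9: r + 8k = 3548.235111… → ⌈·⌉ = 3549
j=10: r + 9k = 3989.124 → ⌈·⌉ = 3990
j=11: r + 10k = 4430.012888… → ⌈·⌉ = 4431
j=12: r + 11k = 4870.901777… → ⌈·⌉ = 4871
j=13: r + 12k = 5311.790666… → ⌈·⌉ = 5312
j=14: r + 13k = 5752.679555… → ⌈·⌉ = 5753
j=15: r + 14k = 6193.568444… → ⌈·⌉ = 6194
j=16: r + 15k = 6634.457333… → ⌈·⌉ = 6635
j=17: r + 16k = 7075.346222… → ⌈·⌉ = 7076
j=18: r + 17k = 7516.235111… → ⌈·⌉ = 7517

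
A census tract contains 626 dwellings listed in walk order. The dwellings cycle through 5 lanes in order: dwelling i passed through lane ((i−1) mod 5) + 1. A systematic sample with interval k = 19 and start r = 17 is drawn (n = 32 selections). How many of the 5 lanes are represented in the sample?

5

Consecutive selections differ by k = 19, so their lane numbers differ by 19 mod 5 = 4.
gcd(19, 5) = 1, so the sample visits 5/1 = 5 distinct residues mod 5.
Start 17 is lane 2; the lanes hit are 1, 2, 3, 4, 5.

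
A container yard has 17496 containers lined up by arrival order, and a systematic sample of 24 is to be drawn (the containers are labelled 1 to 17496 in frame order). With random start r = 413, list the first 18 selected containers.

413, 1142, 1871, 2600, 3329, 4058, 4787, 5516, 6245, 6974, 7703, 8432, 9161, 9890, 10619, 11348, 12077, 12806

k = N/n = 17496/24 = 729
container 1: 413
container 2: 413 + 729 = 1142
container 3: 1142 + 729 = 1871
container 4: 1871 + 729 = 2600
container 5: 2600 + 729 = 3329
container 6: 3329 + 729 = 4058
container 7: 4058 + 729 = 4787
container 8: 4787 + 729 = 5516
container 9: 5516 + 729 = 6245
container 10: 6245 + 729 = 6974
container 11: 6974 + 729 = 7703
container 12: 7703 + 729 = 8432
container 13: 8432 + 729 = 9161
container 14: 9161 + 729 = 9890
container 15: 9890 + 729 = 10619
container 16: 10619 + 729 = 11348
container 17: 11348 + 729 = 12077
container 18: 12077 + 729 = 12806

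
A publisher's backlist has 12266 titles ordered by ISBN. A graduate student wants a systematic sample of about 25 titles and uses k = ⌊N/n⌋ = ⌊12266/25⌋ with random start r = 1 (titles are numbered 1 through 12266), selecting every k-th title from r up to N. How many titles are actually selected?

k = ⌊12266/25⌋ = 490
Achieved size = ⌊(12266 − 1)/490⌋ + 1 = ⌊12265/490⌋ + 1 = 25 + 1 = 26
(last selection: 1 + 25×490 = 12251 ≤ 12266; next would be 12741 > 12266)

26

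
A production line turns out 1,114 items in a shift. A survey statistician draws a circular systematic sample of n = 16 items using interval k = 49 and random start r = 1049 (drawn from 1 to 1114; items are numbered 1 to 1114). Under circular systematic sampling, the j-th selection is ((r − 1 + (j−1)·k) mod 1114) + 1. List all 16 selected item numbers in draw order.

1049, 1098, 33, 82, 131, 180, 229, 278, 327, 376, 425, 474, 523, 572, 621, 670

Selection 1: 1049
Selection 2: 1049 + 49 = 1098
Selection 3: 1098 + 49 = 1147 → 1147 − 1114 = 33
Selection 4: 33 + 49 = 82
Selection 5: 82 + 49 = 131
Selection 6: 131 + 49 = 180
Selection 7: 180 + 49 = 229
Selection 8: 229 + 49 = 278
Selection 9: 278 + 49 = 327
Selection 10: 327 + 49 = 376
Selection 11: 376 + 49 = 425
Selection 12: 425 + 49 = 474
Selection 13: 474 + 49 = 523
Selection 14: 523 + 49 = 572
Selection 15: 572 + 49 = 621
Selection 16: 621 + 49 = 670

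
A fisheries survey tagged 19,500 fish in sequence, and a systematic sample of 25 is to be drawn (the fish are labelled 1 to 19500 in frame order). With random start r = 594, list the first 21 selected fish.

k = N/n = 19500/25 = 780
fish 1: 594
fish 2: 594 + 780 = 1374
fish 3: 1374 + 780 = 2154
fish 4: 2154 + 780 = 2934
fish 5: 2934 + 780 = 3714
fish 6: 3714 + 780 = 4494
fish 7: 4494 + 780 = 5274
fish 8: 5274 + 780 = 6054
fish 9: 6054 + 780 = 6834
fish 10: 6834 + 780 = 7614
fish 11: 7614 + 780 = 8394
fish 12: 8394 + 780 = 9174
fish 13: 9174 + 780 = 9954
fish 14: 9954 + 780 = 10734
fish 15: 10734 + 780 = 11514
fish 16: 11514 + 780 = 12294
fish 17: 12294 + 780 = 13074
fish 18: 13074 + 780 = 13854
fish 19: 13854 + 780 = 14634
fish 20: 14634 + 780 = 15414
fish 21: 15414 + 780 = 16194

594, 1374, 2154, 2934, 3714, 4494, 5274, 6054, 6834, 7614, 8394, 9174, 9954, 10734, 11514, 12294, 13074, 13854, 14634, 15414, 16194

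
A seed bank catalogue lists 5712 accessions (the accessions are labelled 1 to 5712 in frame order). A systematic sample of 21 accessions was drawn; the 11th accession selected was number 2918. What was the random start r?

k = 5712/21 = 272
r = 2918 − (11−1)×272 = 2918 − 2720 = 198

198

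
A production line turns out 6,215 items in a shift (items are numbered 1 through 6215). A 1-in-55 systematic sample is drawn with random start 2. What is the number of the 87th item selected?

k = 55
87th selection = r + (87−1)·k = 2 + 86×55 = 2 + 4730 = 4732

4732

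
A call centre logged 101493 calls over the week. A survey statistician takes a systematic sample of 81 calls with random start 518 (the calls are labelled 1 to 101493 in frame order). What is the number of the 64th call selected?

79457

k = 101493/81 = 1253
64th selection = r + (64−1)·k = 518 + 63×1253 = 518 + 78939 = 79457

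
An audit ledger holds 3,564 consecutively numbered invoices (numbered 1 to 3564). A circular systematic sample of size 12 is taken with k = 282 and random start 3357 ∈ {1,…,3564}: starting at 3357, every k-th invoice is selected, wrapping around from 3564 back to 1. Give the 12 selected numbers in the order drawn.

3357, 75, 357, 639, 921, 1203, 1485, 1767, 2049, 2331, 2613, 2895

Selection 1: 3357
Selection 2: 3357 + 282 = 3639 → 3639 − 3564 = 75
Selection 3: 75 + 282 = 357
Selection 4: 357 + 282 = 639
Selection 5: 639 + 282 = 921
Selection 6: 921 + 282 = 1203
Selection 7: 1203 + 282 = 1485
Selection 8: 1485 + 282 = 1767
Selection 9: 1767 + 282 = 2049
Selection 10: 2049 + 282 = 2331
Selection 11: 2331 + 282 = 2613
Selection 12: 2613 + 282 = 2895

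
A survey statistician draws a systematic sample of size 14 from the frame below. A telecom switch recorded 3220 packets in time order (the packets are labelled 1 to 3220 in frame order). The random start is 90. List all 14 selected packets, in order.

k = N/n = 3220/14 = 230
packet 1: 90
packet 2: 90 + 230 = 320
packet 3: 320 + 230 = 550
packet 4: 550 + 230 = 780
packet 5: 780 + 230 = 1010
packet 6: 1010 + 230 = 1240
packet 7: 1240 + 230 = 1470
packet 8: 1470 + 230 = 1700
packet 9: 1700 + 230 = 1930
packet 10: 1930 + 230 = 2160
packet 11: 2160 + 230 = 2390
packet 12: 2390 + 230 = 2620
packet 13: 2620 + 230 = 2850
packet 14: 2850 + 230 = 3080

90, 320, 550, 780, 1010, 1240, 1470, 1700, 1930, 2160, 2390, 2620, 2850, 3080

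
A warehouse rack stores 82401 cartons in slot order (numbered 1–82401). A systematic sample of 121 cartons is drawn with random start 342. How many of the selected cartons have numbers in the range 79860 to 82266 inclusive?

4

k = 82401/121 = 681
First selection ≥ 79860: 342 + ⌈(79860−342)/681⌉·681 = 342 + 117×681 = 80019
Last selection ≤ 82266: 342 + ⌊(82266−342)/681⌋·681 = 342 + 120×681 = 82062
Count = 120 − 117 + 1 = 4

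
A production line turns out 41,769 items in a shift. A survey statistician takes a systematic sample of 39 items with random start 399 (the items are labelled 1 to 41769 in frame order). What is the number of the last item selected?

41097

k = 41769/39 = 1071
39th selection = r + (39−1)·k = 399 + 38×1071 = 399 + 40698 = 41097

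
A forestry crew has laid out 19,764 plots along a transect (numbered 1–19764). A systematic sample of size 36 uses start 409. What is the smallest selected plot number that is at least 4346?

k = 19764/36 = 549
Steps past start: ⌈(4346 − 409)/549⌉ = ⌈3937/549⌉ = 8
Selected plot: 409 + 8×549 = 4801

4801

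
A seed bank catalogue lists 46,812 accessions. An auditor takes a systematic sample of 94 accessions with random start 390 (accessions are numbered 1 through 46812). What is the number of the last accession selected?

k = 46812/94 = 498
94th selection = r + (94−1)·k = 390 + 93×498 = 390 + 46314 = 46704

46704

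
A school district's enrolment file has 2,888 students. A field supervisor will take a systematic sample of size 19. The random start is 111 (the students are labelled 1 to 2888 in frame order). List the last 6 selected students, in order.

2087, 2239, 2391, 2543, 2695, 2847

k = N/n = 2888/19 = 152
14th selection = 111 + 13×152 = 2087
15th: 2087 + 152 = 2239
16th: 2239 + 152 = 2391
17th: 2391 + 152 = 2543
18th: 2543 + 152 = 2695
19th: 2695 + 152 = 2847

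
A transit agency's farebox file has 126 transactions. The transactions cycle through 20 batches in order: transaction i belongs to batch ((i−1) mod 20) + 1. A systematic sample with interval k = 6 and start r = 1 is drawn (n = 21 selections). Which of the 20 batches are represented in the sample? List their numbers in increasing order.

1, 3, 5, 7, 9, 11, 13, 15, 17, 19

Consecutive selections differ by k = 6, so their batch numbers differ by 6 mod 20 = 6.
gcd(6, 20) = 2, so the sample visits 20/2 = 10 distinct residues mod 20.
Start 1 is batch 1; the batches hit are 1, 3, 5, 7, 9, 11, 13, 15, 17, 19.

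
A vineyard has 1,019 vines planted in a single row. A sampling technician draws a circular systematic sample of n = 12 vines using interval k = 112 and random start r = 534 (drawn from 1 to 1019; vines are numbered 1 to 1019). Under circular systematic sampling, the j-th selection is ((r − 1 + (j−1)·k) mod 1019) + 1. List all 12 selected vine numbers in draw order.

Selection 1: 534
Selection 2: 534 + 112 = 646
Selection 3: 646 + 112 = 758
Selection 4: 758 + 112 = 870
Selection 5: 870 + 112 = 982
Selection 6: 982 + 112 = 1094 → 1094 − 1019 = 75
Selection 7: 75 + 112 = 187
Selection 8: 187 + 112 = 299
Selection 9: 299 + 112 = 411
Selection 10: 411 + 112 = 523
Selection 11: 523 + 112 = 635
Selection 12: 635 + 112 = 747

534, 646, 758, 870, 982, 75, 187, 299, 411, 523, 635, 747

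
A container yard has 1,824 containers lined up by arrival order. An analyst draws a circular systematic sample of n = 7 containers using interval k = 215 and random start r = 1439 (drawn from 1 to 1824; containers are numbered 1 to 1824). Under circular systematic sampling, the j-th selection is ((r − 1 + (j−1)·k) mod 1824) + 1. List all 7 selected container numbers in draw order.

Selection 1: 1439
Selection 2: 1439 + 215 = 1654
Selection 3: 1654 + 215 = 1869 → 1869 − 1824 = 45
Selection 4: 45 + 215 = 260
Selection 5: 260 + 215 = 475
Selection 6: 475 + 215 = 690
Selection 7: 690 + 215 = 905

1439, 1654, 45, 260, 475, 690, 905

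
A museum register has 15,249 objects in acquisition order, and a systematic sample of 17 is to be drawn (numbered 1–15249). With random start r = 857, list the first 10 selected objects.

857, 1754, 2651, 3548, 4445, 5342, 6239, 7136, 8033, 8930

k = N/n = 15249/17 = 897
object 1: 857
object 2: 857 + 897 = 1754
object 3: 1754 + 897 = 2651
object 4: 2651 + 897 = 3548
object 5: 3548 + 897 = 4445
object 6: 4445 + 897 = 5342
object 7: 5342 + 897 = 6239
object 8: 6239 + 897 = 7136
object 9: 7136 + 897 = 8033
object 10: 8033 + 897 = 8930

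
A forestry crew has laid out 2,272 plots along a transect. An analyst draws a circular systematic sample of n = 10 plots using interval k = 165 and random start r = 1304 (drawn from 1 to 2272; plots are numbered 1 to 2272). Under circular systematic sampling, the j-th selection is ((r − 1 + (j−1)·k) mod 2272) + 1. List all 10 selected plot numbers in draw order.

1304, 1469, 1634, 1799, 1964, 2129, 22, 187, 352, 517

Selection 1: 1304
Selection 2: 1304 + 165 = 1469
Selection 3: 1469 + 165 = 1634
Selection 4: 1634 + 165 = 1799
Selection 5: 1799 + 165 = 1964
Selection 6: 1964 + 165 = 2129
Selection 7: 2129 + 165 = 2294 → 2294 − 2272 = 22
Selection 8: 22 + 165 = 187
Selection 9: 187 + 165 = 352
Selection 10: 352 + 165 = 517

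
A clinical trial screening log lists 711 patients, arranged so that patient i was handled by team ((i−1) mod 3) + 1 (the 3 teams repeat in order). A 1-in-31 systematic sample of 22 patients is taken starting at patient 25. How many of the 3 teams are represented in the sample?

Consecutive selections differ by k = 31, so their team numbers differ by 31 mod 3 = 1.
gcd(31, 3) = 1, so the sample visits 3/1 = 3 distinct residues mod 3.
Start 25 is team 1; the teams hit are 1, 2, 3.

3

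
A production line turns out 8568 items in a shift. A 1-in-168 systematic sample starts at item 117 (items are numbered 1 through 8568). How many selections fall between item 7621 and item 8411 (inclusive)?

5

k = 168
First selection ≥ 7621: 117 + ⌈(7621−117)/168⌉·168 = 117 + 45×168 = 7677
Last selection ≤ 8411: 117 + ⌊(8411−117)/168⌋·168 = 117 + 49×168 = 8349
Count = 49 − 45 + 1 = 5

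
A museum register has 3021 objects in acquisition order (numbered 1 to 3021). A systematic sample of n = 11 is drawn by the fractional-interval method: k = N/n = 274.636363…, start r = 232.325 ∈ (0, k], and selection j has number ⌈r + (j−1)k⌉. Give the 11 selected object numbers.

j=1: r + 0k = 232.325 → ⌈·⌉ = 233
j=2: r + 1k = 506.961363… → ⌈·⌉ = 507
j=3: r + 2k = 781.597727… → ⌈·⌉ = 782
j=4: r + 3k = 1056.234090… → ⌈·⌉ = 1057
j=5: r + 4k = 1330.870454… → ⌈·⌉ = 1331
j=6: r + 5k = 1605.506818… → ⌈·⌉ = 1606
j=7: r + 6k = 1880.143181… → ⌈·⌉ = 1881
j=8: r + 7k = 2154.779545… → ⌈·⌉ = 2155
j=9: r + 8k = 2429.415909… → ⌈·⌉ = 2430
j=10: r + 9k = 2704.052272… → ⌈·⌉ = 2705
j=11: r + 10k = 2978.688636… → ⌈·⌉ = 2979

233, 507, 782, 1057, 1331, 1606, 1881, 2155, 2430, 2705, 2979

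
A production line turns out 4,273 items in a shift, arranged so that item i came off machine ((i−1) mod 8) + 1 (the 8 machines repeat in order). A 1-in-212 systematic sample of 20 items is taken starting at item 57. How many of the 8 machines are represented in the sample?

2

Consecutive selections differ by k = 212, so their machine numbers differ by 212 mod 8 = 4.
gcd(212, 8) = 4, so the sample visits 8/4 = 2 distinct residues mod 8.
Start 57 is machine 1; the machines hit are 1, 5.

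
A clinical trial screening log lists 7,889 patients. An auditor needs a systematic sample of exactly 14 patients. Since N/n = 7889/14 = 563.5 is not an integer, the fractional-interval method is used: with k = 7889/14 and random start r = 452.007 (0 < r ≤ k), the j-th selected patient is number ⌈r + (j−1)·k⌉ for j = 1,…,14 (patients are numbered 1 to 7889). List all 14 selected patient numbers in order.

453, 1016, 1580, 2143, 2707, 3270, 3834, 4397, 4961, 5524, 6088, 6651, 7215, 7778

j=1: r + 0k = 452.007 → ⌈·⌉ = 453
j=2: r + 1k = 1015.507 → ⌈·⌉ = 1016
j=3: r + 2k = 1579.007 → ⌈·⌉ = 1580
j=4: r + 3k = 2142.507 → ⌈·⌉ = 2143
j=5: r + 4k = 2706.007 → ⌈·⌉ = 2707
j=6: r + 5k = 3269.507 → ⌈·⌉ = 3270
j=7: r + 6k = 3833.007 → ⌈·⌉ = 3834
j=8: r + 7k = 4396.507 → ⌈·⌉ = 4397
j=9: r + 8k = 4960.007 → ⌈·⌉ = 4961
j=10: r + 9k = 5523.507 → ⌈·⌉ = 5524
j=11: r + 10k = 6087.007 → ⌈·⌉ = 6088
j=12: r + 11k = 6650.507 → ⌈·⌉ = 6651
j=13: r + 12k = 7214.007 → ⌈·⌉ = 7215
j=14: r + 13k = 7777.507 → ⌈·⌉ = 7778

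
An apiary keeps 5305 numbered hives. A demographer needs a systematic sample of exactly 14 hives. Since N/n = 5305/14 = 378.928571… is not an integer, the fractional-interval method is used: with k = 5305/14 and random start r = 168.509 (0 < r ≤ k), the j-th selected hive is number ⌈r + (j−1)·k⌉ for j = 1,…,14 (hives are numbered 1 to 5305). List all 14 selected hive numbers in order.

169, 548, 927, 1306, 1685, 2064, 2443, 2822, 3200, 3579, 3958, 4337, 4716, 5095

j=1: r + 0k = 168.509 → ⌈·⌉ = 169
j=2: r + 1k = 547.437571… → ⌈·⌉ = 548
j=3: r + 2k = 926.366142… → ⌈·⌉ = 927
j=4: r + 3k = 1305.294714… → ⌈·⌉ = 1306
j=5: r + 4k = 1684.223285… → ⌈·⌉ = 1685
j=6: r + 5k = 2063.151857… → ⌈·⌉ = 2064
j=7: r + 6k = 2442.080428… → ⌈·⌉ = 2443
j=8: r + 7k = 2821.009 → ⌈·⌉ = 2822
j=9: r + 8k = 3199.937571… → ⌈·⌉ = 3200
j=10: r + 9k = 3578.866142… → ⌈·⌉ = 3579
j=11: r + 10k = 3957.794714… → ⌈·⌉ = 3958
j=12: r + 11k = 4336.723285… → ⌈·⌉ = 4337
j=13: r + 12k = 4715.651857… → ⌈·⌉ = 4716
j=14: r + 13k = 5094.580428… → ⌈·⌉ = 5095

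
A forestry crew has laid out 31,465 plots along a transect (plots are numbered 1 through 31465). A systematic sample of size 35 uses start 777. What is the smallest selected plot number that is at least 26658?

26848

k = 31465/35 = 899
Steps past start: ⌈(26658 − 777)/899⌉ = ⌈25881/899⌉ = 29
Selected plot: 777 + 29×899 = 26848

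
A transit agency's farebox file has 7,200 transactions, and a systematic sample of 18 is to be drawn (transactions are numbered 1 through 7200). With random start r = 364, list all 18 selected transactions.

k = N/n = 7200/18 = 400
transaction 1: 364
transaction 2: 364 + 400 = 764
transaction 3: 764 + 400 = 1164
transaction 4: 1164 + 400 = 1564
transaction 5: 1564 + 400 = 1964
transaction 6: 1964 + 400 = 2364
transaction 7: 2364 + 400 = 2764
transaction 8: 2764 + 400 = 3164
transaction 9: 3164 + 400 = 3564
transaction 10: 3564 + 400 = 3964
transaction 11: 3964 + 400 = 4364
transaction 12: 4364 + 400 = 4764
transaction 13: 4764 + 400 = 5164
transaction 14: 5164 + 400 = 5564
transaction 15: 5564 + 400 = 5964
transaction 16: 5964 + 400 = 6364
transaction 17: 6364 + 400 = 6764
transaction 18: 6764 + 400 = 7164

364, 764, 1164, 1564, 1964, 2364, 2764, 3164, 3564, 3964, 4364, 4764, 5164, 5564, 5964, 6364, 6764, 7164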